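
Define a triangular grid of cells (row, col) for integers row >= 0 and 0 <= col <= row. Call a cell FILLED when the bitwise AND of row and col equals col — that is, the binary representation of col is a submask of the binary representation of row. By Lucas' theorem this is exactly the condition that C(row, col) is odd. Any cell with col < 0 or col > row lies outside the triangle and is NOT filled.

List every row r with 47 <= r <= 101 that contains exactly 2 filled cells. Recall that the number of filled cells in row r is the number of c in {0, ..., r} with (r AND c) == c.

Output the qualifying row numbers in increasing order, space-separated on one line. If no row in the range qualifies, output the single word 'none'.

Answer: 64

Derivation:
Row r has 2^popcount(r) filled cells, so we need popcount(r) = log2(2) = 1.
Scan r = 47..101 and keep those with exactly 1 one-bits:
r=47=101111 popcount=5 -> skip
r=48=110000 popcount=2 -> skip
r=49=110001 popcount=3 -> skip
r=50=110010 popcount=3 -> skip
r=51=110011 popcount=4 -> skip
r=52=110100 popcount=3 -> skip
r=53=110101 popcount=4 -> skip
r=54=110110 popcount=4 -> skip
r=55=110111 popcount=5 -> skip
r=56=111000 popcount=3 -> skip
r=57=111001 popcount=4 -> skip
r=58=111010 popcount=4 -> skip
r=59=111011 popcount=5 -> skip
r=60=111100 popcount=4 -> skip
r=61=111101 popcount=5 -> skip
r=62=111110 popcount=5 -> skip
r=63=111111 popcount=6 -> skip
r=64=1000000 popcount=1 -> KEEP
r=65=1000001 popcount=2 -> skip
r=66=1000010 popcount=2 -> skip
r=67=1000011 popcount=3 -> skip
r=68=1000100 popcount=2 -> skip
r=69=1000101 popcount=3 -> skip
r=70=1000110 popcount=3 -> skip
r=71=1000111 popcount=4 -> skip
r=72=1001000 popcount=2 -> skip
r=73=1001001 popcount=3 -> skip
r=74=1001010 popcount=3 -> skip
r=75=1001011 popcount=4 -> skip
r=76=1001100 popcount=3 -> skip
r=77=1001101 popcount=4 -> skip
r=78=1001110 popcount=4 -> skip
r=79=1001111 popcount=5 -> skip
r=80=1010000 popcount=2 -> skip
r=81=1010001 popcount=3 -> skip
r=82=1010010 popcount=3 -> skip
r=83=1010011 popcount=4 -> skip
r=84=1010100 popcount=3 -> skip
r=85=1010101 popcount=4 -> skip
r=86=1010110 popcount=4 -> skip
r=87=1010111 popcount=5 -> skip
r=88=1011000 popcount=3 -> skip
r=89=1011001 popcount=4 -> skip
r=90=1011010 popcount=4 -> skip
r=91=1011011 popcount=5 -> skip
r=92=1011100 popcount=4 -> skip
r=93=1011101 popcount=5 -> skip
r=94=1011110 popcount=5 -> skip
r=95=1011111 popcount=6 -> skip
r=96=1100000 popcount=2 -> skip
r=97=1100001 popcount=3 -> skip
r=98=1100010 popcount=3 -> skip
r=99=1100011 popcount=4 -> skip
r=100=1100100 popcount=3 -> skip
r=101=1100101 popcount=4 -> skip
Kept rows: 64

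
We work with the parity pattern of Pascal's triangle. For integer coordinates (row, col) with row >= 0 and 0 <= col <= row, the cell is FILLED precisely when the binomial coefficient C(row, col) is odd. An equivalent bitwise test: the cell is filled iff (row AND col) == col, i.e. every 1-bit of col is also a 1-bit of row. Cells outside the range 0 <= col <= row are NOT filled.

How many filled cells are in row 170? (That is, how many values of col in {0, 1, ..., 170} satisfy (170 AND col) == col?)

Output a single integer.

Answer: 16

Derivation:
170 in binary = 10101010
popcount(170) = number of 1-bits in 10101010 = 4
A col c satisfies (170 AND c) == c iff every set bit of c is also set in 170; each of the 4 set bits of 170 can independently be on or off in c.
count = 2^4 = 16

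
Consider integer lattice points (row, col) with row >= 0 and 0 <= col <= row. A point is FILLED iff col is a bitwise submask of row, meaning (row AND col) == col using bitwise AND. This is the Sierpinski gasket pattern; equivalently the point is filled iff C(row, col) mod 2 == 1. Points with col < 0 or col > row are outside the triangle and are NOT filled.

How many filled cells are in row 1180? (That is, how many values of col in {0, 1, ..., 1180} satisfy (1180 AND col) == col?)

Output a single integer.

Answer: 32

Derivation:
1180 in binary = 10010011100
popcount(1180) = number of 1-bits in 10010011100 = 5
A col c satisfies (1180 AND c) == c iff every set bit of c is also set in 1180; each of the 5 set bits of 1180 can independently be on or off in c.
count = 2^5 = 32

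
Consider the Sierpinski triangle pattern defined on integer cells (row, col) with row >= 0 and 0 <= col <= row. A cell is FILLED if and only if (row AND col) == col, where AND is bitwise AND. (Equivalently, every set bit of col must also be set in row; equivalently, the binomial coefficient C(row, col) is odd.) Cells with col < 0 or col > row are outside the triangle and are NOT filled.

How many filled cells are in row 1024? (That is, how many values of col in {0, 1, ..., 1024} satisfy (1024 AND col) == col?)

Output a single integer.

1024 in binary = 10000000000
popcount(1024) = number of 1-bits in 10000000000 = 1
A col c satisfies (1024 AND c) == c iff every set bit of c is also set in 1024; each of the 1 set bits of 1024 can independently be on or off in c.
count = 2^1 = 2

Answer: 2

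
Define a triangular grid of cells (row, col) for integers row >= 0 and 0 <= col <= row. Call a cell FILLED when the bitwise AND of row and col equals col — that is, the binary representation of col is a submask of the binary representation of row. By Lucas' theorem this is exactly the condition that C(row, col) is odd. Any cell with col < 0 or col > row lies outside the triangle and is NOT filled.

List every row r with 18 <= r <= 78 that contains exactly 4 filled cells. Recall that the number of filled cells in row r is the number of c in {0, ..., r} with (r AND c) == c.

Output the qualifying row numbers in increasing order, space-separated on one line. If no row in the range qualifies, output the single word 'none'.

Row r has 2^popcount(r) filled cells, so we need popcount(r) = log2(4) = 2.
Scan r = 18..78 and keep those with exactly 2 one-bits:
r=18=10010 popcount=2 -> KEEP
r=19=10011 popcount=3 -> skip
r=20=10100 popcount=2 -> KEEP
r=21=10101 popcount=3 -> skip
r=22=10110 popcount=3 -> skip
r=23=10111 popcount=4 -> skip
r=24=11000 popcount=2 -> KEEP
r=25=11001 popcount=3 -> skip
r=26=11010 popcount=3 -> skip
r=27=11011 popcount=4 -> skip
r=28=11100 popcount=3 -> skip
r=29=11101 popcount=4 -> skip
r=30=11110 popcount=4 -> skip
r=31=11111 popcount=5 -> skip
r=32=100000 popcount=1 -> skip
r=33=100001 popcount=2 -> KEEP
r=34=100010 popcount=2 -> KEEP
r=35=100011 popcount=3 -> skip
r=36=100100 popcount=2 -> KEEP
r=37=100101 popcount=3 -> skip
r=38=100110 popcount=3 -> skip
r=39=100111 popcount=4 -> skip
r=40=101000 popcount=2 -> KEEP
r=41=101001 popcount=3 -> skip
r=42=101010 popcount=3 -> skip
r=43=101011 popcount=4 -> skip
r=44=101100 popcount=3 -> skip
r=45=101101 popcount=4 -> skip
r=46=101110 popcount=4 -> skip
r=47=101111 popcount=5 -> skip
r=48=110000 popcount=2 -> KEEP
r=49=110001 popcount=3 -> skip
r=50=110010 popcount=3 -> skip
r=51=110011 popcount=4 -> skip
r=52=110100 popcount=3 -> skip
r=53=110101 popcount=4 -> skip
r=54=110110 popcount=4 -> skip
r=55=110111 popcount=5 -> skip
r=56=111000 popcount=3 -> skip
r=57=111001 popcount=4 -> skip
r=58=111010 popcount=4 -> skip
r=59=111011 popcount=5 -> skip
r=60=111100 popcount=4 -> skip
r=61=111101 popcount=5 -> skip
r=62=111110 popcount=5 -> skip
r=63=111111 popcount=6 -> skip
r=64=1000000 popcount=1 -> skip
r=65=1000001 popcount=2 -> KEEP
r=66=1000010 popcount=2 -> KEEP
r=67=1000011 popcount=3 -> skip
r=68=1000100 popcount=2 -> KEEP
r=69=1000101 popcount=3 -> skip
r=70=1000110 popcount=3 -> skip
r=71=1000111 popcount=4 -> skip
r=72=1001000 popcount=2 -> KEEP
r=73=1001001 popcount=3 -> skip
r=74=1001010 popcount=3 -> skip
r=75=1001011 popcount=4 -> skip
r=76=1001100 popcount=3 -> skip
r=77=1001101 popcount=4 -> skip
r=78=1001110 popcount=4 -> skip
Kept rows: 18 20 24 33 34 36 40 48 65 66 68 72

Answer: 18 20 24 33 34 36 40 48 65 66 68 72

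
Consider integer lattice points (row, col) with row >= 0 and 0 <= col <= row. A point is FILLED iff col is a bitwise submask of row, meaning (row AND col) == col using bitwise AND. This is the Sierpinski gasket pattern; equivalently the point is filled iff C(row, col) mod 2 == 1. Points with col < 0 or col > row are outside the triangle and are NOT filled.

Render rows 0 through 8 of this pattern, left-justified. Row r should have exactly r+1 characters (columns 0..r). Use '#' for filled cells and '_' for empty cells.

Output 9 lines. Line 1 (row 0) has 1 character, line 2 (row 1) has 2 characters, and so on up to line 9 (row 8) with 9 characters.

r0=0: #
r1=1: ##
r2=10: #_#
r3=11: ####
r4=100: #___#
r5=101: ##__##
r6=110: #_#_#_#
r7=111: ########
r8=1000: #_______#

Answer: #
##
#_#
####
#___#
##__##
#_#_#_#
########
#_______#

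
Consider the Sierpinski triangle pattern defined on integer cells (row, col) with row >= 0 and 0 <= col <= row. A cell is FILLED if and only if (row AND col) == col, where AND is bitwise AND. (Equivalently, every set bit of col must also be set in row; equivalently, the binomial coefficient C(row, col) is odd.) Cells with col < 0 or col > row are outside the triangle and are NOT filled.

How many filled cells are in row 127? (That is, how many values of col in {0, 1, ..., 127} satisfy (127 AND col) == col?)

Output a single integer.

Answer: 128

Derivation:
127 in binary = 1111111
popcount(127) = number of 1-bits in 1111111 = 7
A col c satisfies (127 AND c) == c iff every set bit of c is also set in 127; each of the 7 set bits of 127 can independently be on or off in c.
count = 2^7 = 128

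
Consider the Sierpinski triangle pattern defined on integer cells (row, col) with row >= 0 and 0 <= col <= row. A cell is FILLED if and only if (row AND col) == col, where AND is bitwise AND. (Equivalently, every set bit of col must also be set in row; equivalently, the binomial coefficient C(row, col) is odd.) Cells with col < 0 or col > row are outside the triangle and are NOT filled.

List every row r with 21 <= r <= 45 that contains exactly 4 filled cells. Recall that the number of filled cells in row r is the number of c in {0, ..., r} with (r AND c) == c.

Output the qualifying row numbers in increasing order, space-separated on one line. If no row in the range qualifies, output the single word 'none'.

Answer: 24 33 34 36 40

Derivation:
Row r has 2^popcount(r) filled cells, so we need popcount(r) = log2(4) = 2.
Scan r = 21..45 and keep those with exactly 2 one-bits:
r=21=10101 popcount=3 -> skip
r=22=10110 popcount=3 -> skip
r=23=10111 popcount=4 -> skip
r=24=11000 popcount=2 -> KEEP
r=25=11001 popcount=3 -> skip
r=26=11010 popcount=3 -> skip
r=27=11011 popcount=4 -> skip
r=28=11100 popcount=3 -> skip
r=29=11101 popcount=4 -> skip
r=30=11110 popcount=4 -> skip
r=31=11111 popcount=5 -> skip
r=32=100000 popcount=1 -> skip
r=33=100001 popcount=2 -> KEEP
r=34=100010 popcount=2 -> KEEP
r=35=100011 popcount=3 -> skip
r=36=100100 popcount=2 -> KEEP
r=37=100101 popcount=3 -> skip
r=38=100110 popcount=3 -> skip
r=39=100111 popcount=4 -> skip
r=40=101000 popcount=2 -> KEEP
r=41=101001 popcount=3 -> skip
r=42=101010 popcount=3 -> skip
r=43=101011 popcount=4 -> skip
r=44=101100 popcount=3 -> skip
r=45=101101 popcount=4 -> skip
Kept rows: 24 33 34 36 40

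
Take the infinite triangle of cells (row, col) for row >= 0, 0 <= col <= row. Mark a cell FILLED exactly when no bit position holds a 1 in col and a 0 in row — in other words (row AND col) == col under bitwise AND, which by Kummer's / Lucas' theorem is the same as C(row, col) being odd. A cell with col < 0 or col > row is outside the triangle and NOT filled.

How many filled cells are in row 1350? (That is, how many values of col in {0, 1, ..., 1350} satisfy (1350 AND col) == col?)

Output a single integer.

1350 in binary = 10101000110
popcount(1350) = number of 1-bits in 10101000110 = 5
A col c satisfies (1350 AND c) == c iff every set bit of c is also set in 1350; each of the 5 set bits of 1350 can independently be on or off in c.
count = 2^5 = 32

Answer: 32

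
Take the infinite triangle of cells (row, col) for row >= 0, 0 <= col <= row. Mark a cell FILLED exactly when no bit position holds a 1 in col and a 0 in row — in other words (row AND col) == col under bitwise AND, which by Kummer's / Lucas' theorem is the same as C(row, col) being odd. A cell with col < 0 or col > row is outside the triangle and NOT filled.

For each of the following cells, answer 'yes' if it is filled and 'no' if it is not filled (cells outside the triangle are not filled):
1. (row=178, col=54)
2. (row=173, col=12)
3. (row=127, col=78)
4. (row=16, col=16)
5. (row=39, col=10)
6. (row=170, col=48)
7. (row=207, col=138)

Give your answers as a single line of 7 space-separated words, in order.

(178,54): row=0b10110010, col=0b110110, row AND col = 0b110010 = 50; 50 != 54 -> empty
(173,12): row=0b10101101, col=0b1100, row AND col = 0b1100 = 12; 12 == 12 -> filled
(127,78): row=0b1111111, col=0b1001110, row AND col = 0b1001110 = 78; 78 == 78 -> filled
(16,16): row=0b10000, col=0b10000, row AND col = 0b10000 = 16; 16 == 16 -> filled
(39,10): row=0b100111, col=0b1010, row AND col = 0b10 = 2; 2 != 10 -> empty
(170,48): row=0b10101010, col=0b110000, row AND col = 0b100000 = 32; 32 != 48 -> empty
(207,138): row=0b11001111, col=0b10001010, row AND col = 0b10001010 = 138; 138 == 138 -> filled

Answer: no yes yes yes no no yes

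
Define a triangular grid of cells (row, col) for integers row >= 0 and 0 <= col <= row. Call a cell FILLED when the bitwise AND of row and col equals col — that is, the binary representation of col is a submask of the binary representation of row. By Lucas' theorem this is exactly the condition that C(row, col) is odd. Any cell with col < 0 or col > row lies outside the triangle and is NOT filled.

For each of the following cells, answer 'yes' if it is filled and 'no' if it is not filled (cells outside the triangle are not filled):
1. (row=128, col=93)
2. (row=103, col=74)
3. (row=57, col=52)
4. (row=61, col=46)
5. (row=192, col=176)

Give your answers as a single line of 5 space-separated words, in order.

(128,93): row=0b10000000, col=0b1011101, row AND col = 0b0 = 0; 0 != 93 -> empty
(103,74): row=0b1100111, col=0b1001010, row AND col = 0b1000010 = 66; 66 != 74 -> empty
(57,52): row=0b111001, col=0b110100, row AND col = 0b110000 = 48; 48 != 52 -> empty
(61,46): row=0b111101, col=0b101110, row AND col = 0b101100 = 44; 44 != 46 -> empty
(192,176): row=0b11000000, col=0b10110000, row AND col = 0b10000000 = 128; 128 != 176 -> empty

Answer: no no no no no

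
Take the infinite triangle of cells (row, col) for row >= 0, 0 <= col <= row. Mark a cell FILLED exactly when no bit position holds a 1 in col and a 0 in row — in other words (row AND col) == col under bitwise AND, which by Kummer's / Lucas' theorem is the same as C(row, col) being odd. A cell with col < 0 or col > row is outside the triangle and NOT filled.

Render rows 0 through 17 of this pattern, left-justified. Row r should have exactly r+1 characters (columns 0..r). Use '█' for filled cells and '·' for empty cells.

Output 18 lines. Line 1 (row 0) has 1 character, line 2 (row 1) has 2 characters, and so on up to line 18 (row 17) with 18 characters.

Answer: █
██
█·█
████
█···█
██··██
█·█·█·█
████████
█·······█
██······██
█·█·····█·█
████····████
█···█···█···█
██··██··██··██
█·█·█·█·█·█·█·█
████████████████
█···············█
██··············██

Derivation:
r0=0: █
r1=1: ██
r2=10: █·█
r3=11: ████
r4=100: █···█
r5=101: ██··██
r6=110: █·█·█·█
r7=111: ████████
r8=1000: █·······█
r9=1001: ██······██
r10=1010: █·█·····█·█
r11=1011: ████····████
r12=1100: █···█···█···█
r13=1101: ██··██··██··██
r14=1110: █·█·█·█·█·█·█·█
r15=1111: ████████████████
r16=10000: █···············█
r17=10001: ██··············██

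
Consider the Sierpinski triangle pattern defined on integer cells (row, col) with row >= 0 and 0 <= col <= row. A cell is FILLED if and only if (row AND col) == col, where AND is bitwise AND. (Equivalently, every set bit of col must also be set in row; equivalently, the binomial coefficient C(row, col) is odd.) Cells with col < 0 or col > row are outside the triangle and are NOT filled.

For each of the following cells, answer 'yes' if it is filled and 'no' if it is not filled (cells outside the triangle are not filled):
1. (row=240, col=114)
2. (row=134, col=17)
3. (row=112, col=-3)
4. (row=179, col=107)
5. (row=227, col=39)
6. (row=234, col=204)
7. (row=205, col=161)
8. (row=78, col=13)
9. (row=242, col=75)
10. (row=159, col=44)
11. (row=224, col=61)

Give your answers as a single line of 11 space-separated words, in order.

(240,114): row=0b11110000, col=0b1110010, row AND col = 0b1110000 = 112; 112 != 114 -> empty
(134,17): row=0b10000110, col=0b10001, row AND col = 0b0 = 0; 0 != 17 -> empty
(112,-3): col outside [0, 112] -> not filled
(179,107): row=0b10110011, col=0b1101011, row AND col = 0b100011 = 35; 35 != 107 -> empty
(227,39): row=0b11100011, col=0b100111, row AND col = 0b100011 = 35; 35 != 39 -> empty
(234,204): row=0b11101010, col=0b11001100, row AND col = 0b11001000 = 200; 200 != 204 -> empty
(205,161): row=0b11001101, col=0b10100001, row AND col = 0b10000001 = 129; 129 != 161 -> empty
(78,13): row=0b1001110, col=0b1101, row AND col = 0b1100 = 12; 12 != 13 -> empty
(242,75): row=0b11110010, col=0b1001011, row AND col = 0b1000010 = 66; 66 != 75 -> empty
(159,44): row=0b10011111, col=0b101100, row AND col = 0b1100 = 12; 12 != 44 -> empty
(224,61): row=0b11100000, col=0b111101, row AND col = 0b100000 = 32; 32 != 61 -> empty

Answer: no no no no no no no no no no no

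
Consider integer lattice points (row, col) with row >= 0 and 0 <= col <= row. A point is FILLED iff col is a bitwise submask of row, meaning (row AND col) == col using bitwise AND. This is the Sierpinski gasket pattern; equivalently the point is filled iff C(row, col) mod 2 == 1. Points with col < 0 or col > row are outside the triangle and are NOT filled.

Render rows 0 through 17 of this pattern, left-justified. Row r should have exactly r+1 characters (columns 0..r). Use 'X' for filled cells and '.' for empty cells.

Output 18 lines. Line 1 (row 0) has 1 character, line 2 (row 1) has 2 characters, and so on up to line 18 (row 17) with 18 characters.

Answer: X
XX
X.X
XXXX
X...X
XX..XX
X.X.X.X
XXXXXXXX
X.......X
XX......XX
X.X.....X.X
XXXX....XXXX
X...X...X...X
XX..XX..XX..XX
X.X.X.X.X.X.X.X
XXXXXXXXXXXXXXXX
X...............X
XX..............XX

Derivation:
r0=0: X
r1=1: XX
r2=10: X.X
r3=11: XXXX
r4=100: X...X
r5=101: XX..XX
r6=110: X.X.X.X
r7=111: XXXXXXXX
r8=1000: X.......X
r9=1001: XX......XX
r10=1010: X.X.....X.X
r11=1011: XXXX....XXXX
r12=1100: X...X...X...X
r13=1101: XX..XX..XX..XX
r14=1110: X.X.X.X.X.X.X.X
r15=1111: XXXXXXXXXXXXXXXX
r16=10000: X...............X
r17=10001: XX..............XX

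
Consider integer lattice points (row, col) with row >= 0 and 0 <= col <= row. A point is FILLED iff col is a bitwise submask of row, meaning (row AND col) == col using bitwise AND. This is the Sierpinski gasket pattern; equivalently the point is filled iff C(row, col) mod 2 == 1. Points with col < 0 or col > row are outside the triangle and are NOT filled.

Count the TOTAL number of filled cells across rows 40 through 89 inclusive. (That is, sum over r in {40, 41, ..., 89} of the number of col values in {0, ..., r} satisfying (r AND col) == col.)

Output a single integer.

r40=101000 pc2: +4 =4
r41=101001 pc3: +8 =12
r42=101010 pc3: +8 =20
r43=101011 pc4: +16 =36
r44=101100 pc3: +8 =44
r45=101101 pc4: +16 =60
r46=101110 pc4: +16 =76
r47=101111 pc5: +32 =108
r48=110000 pc2: +4 =112
r49=110001 pc3: +8 =120
r50=110010 pc3: +8 =128
r51=110011 pc4: +16 =144
r52=110100 pc3: +8 =152
r53=110101 pc4: +16 =168
r54=110110 pc4: +16 =184
r55=110111 pc5: +32 =216
r56=111000 pc3: +8 =224
r57=111001 pc4: +16 =240
r58=111010 pc4: +16 =256
r59=111011 pc5: +32 =288
r60=111100 pc4: +16 =304
r61=111101 pc5: +32 =336
r62=111110 pc5: +32 =368
r63=111111 pc6: +64 =432
r64=1000000 pc1: +2 =434
r65=1000001 pc2: +4 =438
r66=1000010 pc2: +4 =442
r67=1000011 pc3: +8 =450
r68=1000100 pc2: +4 =454
r69=1000101 pc3: +8 =462
r70=1000110 pc3: +8 =470
r71=1000111 pc4: +16 =486
r72=1001000 pc2: +4 =490
r73=1001001 pc3: +8 =498
r74=1001010 pc3: +8 =506
r75=1001011 pc4: +16 =522
r76=1001100 pc3: +8 =530
r77=1001101 pc4: +16 =546
r78=1001110 pc4: +16 =562
r79=1001111 pc5: +32 =594
r80=1010000 pc2: +4 =598
r81=1010001 pc3: +8 =606
r82=1010010 pc3: +8 =614
r83=1010011 pc4: +16 =630
r84=1010100 pc3: +8 =638
r85=1010101 pc4: +16 =654
r86=1010110 pc4: +16 =670
r87=1010111 pc5: +32 =702
r88=1011000 pc3: +8 =710
r89=1011001 pc4: +16 =726

Answer: 726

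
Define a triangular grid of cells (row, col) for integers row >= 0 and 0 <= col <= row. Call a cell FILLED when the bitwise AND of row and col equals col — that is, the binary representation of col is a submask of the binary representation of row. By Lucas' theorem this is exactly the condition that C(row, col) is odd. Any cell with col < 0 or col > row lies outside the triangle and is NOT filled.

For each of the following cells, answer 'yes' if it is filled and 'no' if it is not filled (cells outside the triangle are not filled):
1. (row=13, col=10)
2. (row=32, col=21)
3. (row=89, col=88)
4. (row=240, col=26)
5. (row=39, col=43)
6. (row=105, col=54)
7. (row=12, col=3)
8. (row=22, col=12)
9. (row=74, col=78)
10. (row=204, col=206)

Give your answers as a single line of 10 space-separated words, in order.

Answer: no no yes no no no no no no no

Derivation:
(13,10): row=0b1101, col=0b1010, row AND col = 0b1000 = 8; 8 != 10 -> empty
(32,21): row=0b100000, col=0b10101, row AND col = 0b0 = 0; 0 != 21 -> empty
(89,88): row=0b1011001, col=0b1011000, row AND col = 0b1011000 = 88; 88 == 88 -> filled
(240,26): row=0b11110000, col=0b11010, row AND col = 0b10000 = 16; 16 != 26 -> empty
(39,43): col outside [0, 39] -> not filled
(105,54): row=0b1101001, col=0b110110, row AND col = 0b100000 = 32; 32 != 54 -> empty
(12,3): row=0b1100, col=0b11, row AND col = 0b0 = 0; 0 != 3 -> empty
(22,12): row=0b10110, col=0b1100, row AND col = 0b100 = 4; 4 != 12 -> empty
(74,78): col outside [0, 74] -> not filled
(204,206): col outside [0, 204] -> not filled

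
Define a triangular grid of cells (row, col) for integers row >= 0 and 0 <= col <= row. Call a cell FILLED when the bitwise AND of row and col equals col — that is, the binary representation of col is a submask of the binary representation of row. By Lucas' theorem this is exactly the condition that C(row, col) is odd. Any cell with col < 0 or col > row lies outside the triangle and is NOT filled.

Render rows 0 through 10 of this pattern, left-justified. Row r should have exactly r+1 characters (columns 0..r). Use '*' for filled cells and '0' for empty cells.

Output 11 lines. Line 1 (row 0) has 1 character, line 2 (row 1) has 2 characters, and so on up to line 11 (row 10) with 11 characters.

r0=0: *
r1=1: **
r2=10: *0*
r3=11: ****
r4=100: *000*
r5=101: **00**
r6=110: *0*0*0*
r7=111: ********
r8=1000: *0000000*
r9=1001: **000000**
r10=1010: *0*00000*0*

Answer: *
**
*0*
****
*000*
**00**
*0*0*0*
********
*0000000*
**000000**
*0*00000*0*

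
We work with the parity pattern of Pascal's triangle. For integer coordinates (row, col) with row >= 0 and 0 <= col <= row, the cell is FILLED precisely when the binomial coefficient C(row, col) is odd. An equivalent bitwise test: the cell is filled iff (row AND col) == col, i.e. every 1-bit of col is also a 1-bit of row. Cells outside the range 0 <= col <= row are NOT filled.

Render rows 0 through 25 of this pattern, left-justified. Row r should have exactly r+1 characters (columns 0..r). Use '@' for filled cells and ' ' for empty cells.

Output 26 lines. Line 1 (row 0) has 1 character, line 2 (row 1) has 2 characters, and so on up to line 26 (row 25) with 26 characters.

Answer: @
@@
@ @
@@@@
@   @
@@  @@
@ @ @ @
@@@@@@@@
@       @
@@      @@
@ @     @ @
@@@@    @@@@
@   @   @   @
@@  @@  @@  @@
@ @ @ @ @ @ @ @
@@@@@@@@@@@@@@@@
@               @
@@              @@
@ @             @ @
@@@@            @@@@
@   @           @   @
@@  @@          @@  @@
@ @ @ @         @ @ @ @
@@@@@@@@        @@@@@@@@
@       @       @       @
@@      @@      @@      @@

Derivation:
r0=0: @
r1=1: @@
r2=10: @ @
r3=11: @@@@
r4=100: @   @
r5=101: @@  @@
r6=110: @ @ @ @
r7=111: @@@@@@@@
r8=1000: @       @
r9=1001: @@      @@
r10=1010: @ @     @ @
r11=1011: @@@@    @@@@
r12=1100: @   @   @   @
r13=1101: @@  @@  @@  @@
r14=1110: @ @ @ @ @ @ @ @
r15=1111: @@@@@@@@@@@@@@@@
r16=10000: @               @
r17=10001: @@              @@
r18=10010: @ @             @ @
r19=10011: @@@@            @@@@
r20=10100: @   @           @   @
r21=10101: @@  @@          @@  @@
r22=10110: @ @ @ @         @ @ @ @
r23=10111: @@@@@@@@        @@@@@@@@
r24=11000: @       @       @       @
r25=11001: @@      @@      @@      @@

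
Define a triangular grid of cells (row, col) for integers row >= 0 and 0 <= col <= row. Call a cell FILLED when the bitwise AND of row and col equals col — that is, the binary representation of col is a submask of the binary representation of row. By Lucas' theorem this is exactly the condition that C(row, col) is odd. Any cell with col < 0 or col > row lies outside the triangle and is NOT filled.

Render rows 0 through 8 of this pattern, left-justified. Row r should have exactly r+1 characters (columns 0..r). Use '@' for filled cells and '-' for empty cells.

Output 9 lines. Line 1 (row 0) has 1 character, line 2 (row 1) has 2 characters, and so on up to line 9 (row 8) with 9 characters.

r0=0: @
r1=1: @@
r2=10: @-@
r3=11: @@@@
r4=100: @---@
r5=101: @@--@@
r6=110: @-@-@-@
r7=111: @@@@@@@@
r8=1000: @-------@

Answer: @
@@
@-@
@@@@
@---@
@@--@@
@-@-@-@
@@@@@@@@
@-------@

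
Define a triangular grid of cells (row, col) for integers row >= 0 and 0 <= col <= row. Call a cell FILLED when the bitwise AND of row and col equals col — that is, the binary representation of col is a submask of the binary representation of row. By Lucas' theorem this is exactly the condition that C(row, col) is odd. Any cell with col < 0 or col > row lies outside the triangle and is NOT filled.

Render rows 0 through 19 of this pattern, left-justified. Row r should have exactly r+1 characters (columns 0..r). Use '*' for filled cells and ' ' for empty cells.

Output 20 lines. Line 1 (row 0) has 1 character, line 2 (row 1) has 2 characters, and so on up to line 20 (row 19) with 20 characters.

Answer: *
**
* *
****
*   *
**  **
* * * *
********
*       *
**      **
* *     * *
****    ****
*   *   *   *
**  **  **  **
* * * * * * * *
****************
*               *
**              **
* *             * *
****            ****

Derivation:
r0=0: *
r1=1: **
r2=10: * *
r3=11: ****
r4=100: *   *
r5=101: **  **
r6=110: * * * *
r7=111: ********
r8=1000: *       *
r9=1001: **      **
r10=1010: * *     * *
r11=1011: ****    ****
r12=1100: *   *   *   *
r13=1101: **  **  **  **
r14=1110: * * * * * * * *
r15=1111: ****************
r16=10000: *               *
r17=10001: **              **
r18=10010: * *             * *
r19=10011: ****            ****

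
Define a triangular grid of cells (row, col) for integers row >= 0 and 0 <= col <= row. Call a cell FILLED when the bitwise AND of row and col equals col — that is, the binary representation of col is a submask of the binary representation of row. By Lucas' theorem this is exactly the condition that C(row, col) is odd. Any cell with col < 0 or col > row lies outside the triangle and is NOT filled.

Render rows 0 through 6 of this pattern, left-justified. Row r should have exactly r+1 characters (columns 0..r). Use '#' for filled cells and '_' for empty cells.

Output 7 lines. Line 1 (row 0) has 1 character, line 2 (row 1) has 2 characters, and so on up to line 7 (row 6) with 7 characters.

Answer: #
##
#_#
####
#___#
##__##
#_#_#_#

Derivation:
r0=0: #
r1=1: ##
r2=10: #_#
r3=11: ####
r4=100: #___#
r5=101: ##__##
r6=110: #_#_#_#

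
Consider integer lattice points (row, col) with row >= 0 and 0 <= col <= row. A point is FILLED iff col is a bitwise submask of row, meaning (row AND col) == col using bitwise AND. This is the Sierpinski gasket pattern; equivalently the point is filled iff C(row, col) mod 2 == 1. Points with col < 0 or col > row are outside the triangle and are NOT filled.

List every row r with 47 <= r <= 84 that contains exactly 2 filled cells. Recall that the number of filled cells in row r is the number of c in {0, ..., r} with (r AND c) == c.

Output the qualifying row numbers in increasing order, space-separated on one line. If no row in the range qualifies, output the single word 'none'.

Row r has 2^popcount(r) filled cells, so we need popcount(r) = log2(2) = 1.
Scan r = 47..84 and keep those with exactly 1 one-bits:
r=47=101111 popcount=5 -> skip
r=48=110000 popcount=2 -> skip
r=49=110001 popcount=3 -> skip
r=50=110010 popcount=3 -> skip
r=51=110011 popcount=4 -> skip
r=52=110100 popcount=3 -> skip
r=53=110101 popcount=4 -> skip
r=54=110110 popcount=4 -> skip
r=55=110111 popcount=5 -> skip
r=56=111000 popcount=3 -> skip
r=57=111001 popcount=4 -> skip
r=58=111010 popcount=4 -> skip
r=59=111011 popcount=5 -> skip
r=60=111100 popcount=4 -> skip
r=61=111101 popcount=5 -> skip
r=62=111110 popcount=5 -> skip
r=63=111111 popcount=6 -> skip
r=64=1000000 popcount=1 -> KEEP
r=65=1000001 popcount=2 -> skip
r=66=1000010 popcount=2 -> skip
r=67=1000011 popcount=3 -> skip
r=68=1000100 popcount=2 -> skip
r=69=1000101 popcount=3 -> skip
r=70=1000110 popcount=3 -> skip
r=71=1000111 popcount=4 -> skip
r=72=1001000 popcount=2 -> skip
r=73=1001001 popcount=3 -> skip
r=74=1001010 popcount=3 -> skip
r=75=1001011 popcount=4 -> skip
r=76=1001100 popcount=3 -> skip
r=77=1001101 popcount=4 -> skip
r=78=1001110 popcount=4 -> skip
r=79=1001111 popcount=5 -> skip
r=80=1010000 popcount=2 -> skip
r=81=1010001 popcount=3 -> skip
r=82=1010010 popcount=3 -> skip
r=83=1010011 popcount=4 -> skip
r=84=1010100 popcount=3 -> skip
Kept rows: 64

Answer: 64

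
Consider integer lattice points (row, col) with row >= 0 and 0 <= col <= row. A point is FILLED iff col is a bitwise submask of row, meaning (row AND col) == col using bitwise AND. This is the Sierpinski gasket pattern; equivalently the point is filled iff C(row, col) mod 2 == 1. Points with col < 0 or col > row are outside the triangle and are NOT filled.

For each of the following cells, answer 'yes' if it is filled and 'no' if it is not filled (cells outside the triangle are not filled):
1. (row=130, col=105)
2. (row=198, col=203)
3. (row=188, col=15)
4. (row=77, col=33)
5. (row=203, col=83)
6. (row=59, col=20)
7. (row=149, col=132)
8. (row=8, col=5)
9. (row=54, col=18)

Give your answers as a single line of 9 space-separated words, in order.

Answer: no no no no no no yes no yes

Derivation:
(130,105): row=0b10000010, col=0b1101001, row AND col = 0b0 = 0; 0 != 105 -> empty
(198,203): col outside [0, 198] -> not filled
(188,15): row=0b10111100, col=0b1111, row AND col = 0b1100 = 12; 12 != 15 -> empty
(77,33): row=0b1001101, col=0b100001, row AND col = 0b1 = 1; 1 != 33 -> empty
(203,83): row=0b11001011, col=0b1010011, row AND col = 0b1000011 = 67; 67 != 83 -> empty
(59,20): row=0b111011, col=0b10100, row AND col = 0b10000 = 16; 16 != 20 -> empty
(149,132): row=0b10010101, col=0b10000100, row AND col = 0b10000100 = 132; 132 == 132 -> filled
(8,5): row=0b1000, col=0b101, row AND col = 0b0 = 0; 0 != 5 -> empty
(54,18): row=0b110110, col=0b10010, row AND col = 0b10010 = 18; 18 == 18 -> filled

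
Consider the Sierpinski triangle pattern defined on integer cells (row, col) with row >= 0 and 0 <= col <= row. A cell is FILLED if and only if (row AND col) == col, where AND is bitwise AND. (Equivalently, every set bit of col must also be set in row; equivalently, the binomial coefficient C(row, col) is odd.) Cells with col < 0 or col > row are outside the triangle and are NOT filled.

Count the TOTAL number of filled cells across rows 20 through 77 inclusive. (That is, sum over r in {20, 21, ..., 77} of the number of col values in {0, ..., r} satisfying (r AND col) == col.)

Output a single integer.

Answer: 744

Derivation:
r20=10100 pc2: +4 =4
r21=10101 pc3: +8 =12
r22=10110 pc3: +8 =20
r23=10111 pc4: +16 =36
r24=11000 pc2: +4 =40
r25=11001 pc3: +8 =48
r26=11010 pc3: +8 =56
r27=11011 pc4: +16 =72
r28=11100 pc3: +8 =80
r29=11101 pc4: +16 =96
r30=11110 pc4: +16 =112
r31=11111 pc5: +32 =144
r32=100000 pc1: +2 =146
r33=100001 pc2: +4 =150
r34=100010 pc2: +4 =154
r35=100011 pc3: +8 =162
r36=100100 pc2: +4 =166
r37=100101 pc3: +8 =174
r38=100110 pc3: +8 =182
r39=100111 pc4: +16 =198
r40=101000 pc2: +4 =202
r41=101001 pc3: +8 =210
r42=101010 pc3: +8 =218
r43=101011 pc4: +16 =234
r44=101100 pc3: +8 =242
r45=101101 pc4: +16 =258
r46=101110 pc4: +16 =274
r47=101111 pc5: +32 =306
r48=110000 pc2: +4 =310
r49=110001 pc3: +8 =318
r50=110010 pc3: +8 =326
r51=110011 pc4: +16 =342
r52=110100 pc3: +8 =350
r53=110101 pc4: +16 =366
r54=110110 pc4: +16 =382
r55=110111 pc5: +32 =414
r56=111000 pc3: +8 =422
r57=111001 pc4: +16 =438
r58=111010 pc4: +16 =454
r59=111011 pc5: +32 =486
r60=111100 pc4: +16 =502
r61=111101 pc5: +32 =534
r62=111110 pc5: +32 =566
r63=111111 pc6: +64 =630
r64=1000000 pc1: +2 =632
r65=1000001 pc2: +4 =636
r66=1000010 pc2: +4 =640
r67=1000011 pc3: +8 =648
r68=1000100 pc2: +4 =652
r69=1000101 pc3: +8 =660
r70=1000110 pc3: +8 =668
r71=1000111 pc4: +16 =684
r72=1001000 pc2: +4 =688
r73=1001001 pc3: +8 =696
r74=1001010 pc3: +8 =704
r75=1001011 pc4: +16 =720
r76=1001100 pc3: +8 =728
r77=1001101 pc4: +16 =744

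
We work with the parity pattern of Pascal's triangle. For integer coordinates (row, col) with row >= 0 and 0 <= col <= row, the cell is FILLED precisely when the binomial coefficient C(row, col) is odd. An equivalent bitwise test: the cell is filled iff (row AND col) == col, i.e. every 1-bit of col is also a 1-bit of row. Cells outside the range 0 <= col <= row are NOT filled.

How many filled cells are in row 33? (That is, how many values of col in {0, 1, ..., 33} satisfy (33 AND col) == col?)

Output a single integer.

33 in binary = 100001
popcount(33) = number of 1-bits in 100001 = 2
A col c satisfies (33 AND c) == c iff every set bit of c is also set in 33; each of the 2 set bits of 33 can independently be on or off in c.
count = 2^2 = 4

Answer: 4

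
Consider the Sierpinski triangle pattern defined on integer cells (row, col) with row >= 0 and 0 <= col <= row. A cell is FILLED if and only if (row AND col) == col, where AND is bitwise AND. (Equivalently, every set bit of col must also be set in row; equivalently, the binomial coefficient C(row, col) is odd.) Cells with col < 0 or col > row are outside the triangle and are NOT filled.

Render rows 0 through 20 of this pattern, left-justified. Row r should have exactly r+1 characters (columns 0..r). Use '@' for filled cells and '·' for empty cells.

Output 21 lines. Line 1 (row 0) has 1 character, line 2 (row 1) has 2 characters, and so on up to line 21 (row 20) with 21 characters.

Answer: @
@@
@·@
@@@@
@···@
@@··@@
@·@·@·@
@@@@@@@@
@·······@
@@······@@
@·@·····@·@
@@@@····@@@@
@···@···@···@
@@··@@··@@··@@
@·@·@·@·@·@·@·@
@@@@@@@@@@@@@@@@
@···············@
@@··············@@
@·@·············@·@
@@@@············@@@@
@···@···········@···@

Derivation:
r0=0: @
r1=1: @@
r2=10: @·@
r3=11: @@@@
r4=100: @···@
r5=101: @@··@@
r6=110: @·@·@·@
r7=111: @@@@@@@@
r8=1000: @·······@
r9=1001: @@······@@
r10=1010: @·@·····@·@
r11=1011: @@@@····@@@@
r12=1100: @···@···@···@
r13=1101: @@··@@··@@··@@
r14=1110: @·@·@·@·@·@·@·@
r15=1111: @@@@@@@@@@@@@@@@
r16=10000: @···············@
r17=10001: @@··············@@
r18=10010: @·@·············@·@
r19=10011: @@@@············@@@@
r20=10100: @···@···········@···@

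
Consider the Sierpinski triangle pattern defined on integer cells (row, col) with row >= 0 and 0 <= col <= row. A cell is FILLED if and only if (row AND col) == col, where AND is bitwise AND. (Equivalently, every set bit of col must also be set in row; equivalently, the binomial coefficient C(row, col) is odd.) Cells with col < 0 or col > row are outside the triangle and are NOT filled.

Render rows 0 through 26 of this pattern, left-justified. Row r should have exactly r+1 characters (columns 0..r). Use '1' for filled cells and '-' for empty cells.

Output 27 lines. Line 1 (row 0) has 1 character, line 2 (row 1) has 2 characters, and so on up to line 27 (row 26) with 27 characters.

r0=0: 1
r1=1: 11
r2=10: 1-1
r3=11: 1111
r4=100: 1---1
r5=101: 11--11
r6=110: 1-1-1-1
r7=111: 11111111
r8=1000: 1-------1
r9=1001: 11------11
r10=1010: 1-1-----1-1
r11=1011: 1111----1111
r12=1100: 1---1---1---1
r13=1101: 11--11--11--11
r14=1110: 1-1-1-1-1-1-1-1
r15=1111: 1111111111111111
r16=10000: 1---------------1
r17=10001: 11--------------11
r18=10010: 1-1-------------1-1
r19=10011: 1111------------1111
r20=10100: 1---1-----------1---1
r21=10101: 11--11----------11--11
r22=10110: 1-1-1-1---------1-1-1-1
r23=10111: 11111111--------11111111
r24=11000: 1-------1-------1-------1
r25=11001: 11------11------11------11
r26=11010: 1-1-----1-1-----1-1-----1-1

Answer: 1
11
1-1
1111
1---1
11--11
1-1-1-1
11111111
1-------1
11------11
1-1-----1-1
1111----1111
1---1---1---1
11--11--11--11
1-1-1-1-1-1-1-1
1111111111111111
1---------------1
11--------------11
1-1-------------1-1
1111------------1111
1---1-----------1---1
11--11----------11--11
1-1-1-1---------1-1-1-1
11111111--------11111111
1-------1-------1-------1
11------11------11------11
1-1-----1-1-----1-1-----1-1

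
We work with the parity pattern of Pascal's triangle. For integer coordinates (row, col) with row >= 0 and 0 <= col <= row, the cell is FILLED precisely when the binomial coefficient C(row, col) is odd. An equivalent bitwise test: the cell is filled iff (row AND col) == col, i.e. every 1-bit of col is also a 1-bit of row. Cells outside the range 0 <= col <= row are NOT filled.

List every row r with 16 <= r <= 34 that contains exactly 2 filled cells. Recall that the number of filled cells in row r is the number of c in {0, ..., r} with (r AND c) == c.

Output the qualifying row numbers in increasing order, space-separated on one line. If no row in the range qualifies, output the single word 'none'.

Row r has 2^popcount(r) filled cells, so we need popcount(r) = log2(2) = 1.
Scan r = 16..34 and keep those with exactly 1 one-bits:
r=16=10000 popcount=1 -> KEEP
r=17=10001 popcount=2 -> skip
r=18=10010 popcount=2 -> skip
r=19=10011 popcount=3 -> skip
r=20=10100 popcount=2 -> skip
r=21=10101 popcount=3 -> skip
r=22=10110 popcount=3 -> skip
r=23=10111 popcount=4 -> skip
r=24=11000 popcount=2 -> skip
r=25=11001 popcount=3 -> skip
r=26=11010 popcount=3 -> skip
r=27=11011 popcount=4 -> skip
r=28=11100 popcount=3 -> skip
r=29=11101 popcount=4 -> skip
r=30=11110 popcount=4 -> skip
r=31=11111 popcount=5 -> skip
r=32=100000 popcount=1 -> KEEP
r=33=100001 popcount=2 -> skip
r=34=100010 popcount=2 -> skip
Kept rows: 16 32

Answer: 16 32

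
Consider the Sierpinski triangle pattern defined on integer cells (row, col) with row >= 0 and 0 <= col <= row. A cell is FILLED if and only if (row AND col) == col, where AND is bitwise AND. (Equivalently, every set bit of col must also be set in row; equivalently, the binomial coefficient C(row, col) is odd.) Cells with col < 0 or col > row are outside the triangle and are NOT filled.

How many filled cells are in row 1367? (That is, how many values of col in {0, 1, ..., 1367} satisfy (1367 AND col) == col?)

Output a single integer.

Answer: 128

Derivation:
1367 in binary = 10101010111
popcount(1367) = number of 1-bits in 10101010111 = 7
A col c satisfies (1367 AND c) == c iff every set bit of c is also set in 1367; each of the 7 set bits of 1367 can independently be on or off in c.
count = 2^7 = 128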